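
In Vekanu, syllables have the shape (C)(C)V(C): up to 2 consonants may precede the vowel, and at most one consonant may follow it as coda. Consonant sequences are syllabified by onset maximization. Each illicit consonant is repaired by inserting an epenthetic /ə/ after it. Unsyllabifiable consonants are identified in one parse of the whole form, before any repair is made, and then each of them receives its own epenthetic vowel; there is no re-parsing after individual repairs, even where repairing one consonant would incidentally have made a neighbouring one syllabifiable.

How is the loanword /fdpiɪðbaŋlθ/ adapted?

The consonants /f/, /l/, /θ/ cannot be parsed into a legal (C)(C)V(C) syllable (at most one coda consonant is licensed; onsets may contain at most 2 consonants).
Epenthesis after each stranded consonant: /f/ → /fə/, /l/ → /lə/, /θ/ → /θə/.

fədpiɪðbaŋləθə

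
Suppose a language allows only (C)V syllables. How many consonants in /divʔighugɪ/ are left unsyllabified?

Syllabifying with onset maximization leaves /v/, /g/ stranded (no codas are permitted; onsets are limited to one consonant).

2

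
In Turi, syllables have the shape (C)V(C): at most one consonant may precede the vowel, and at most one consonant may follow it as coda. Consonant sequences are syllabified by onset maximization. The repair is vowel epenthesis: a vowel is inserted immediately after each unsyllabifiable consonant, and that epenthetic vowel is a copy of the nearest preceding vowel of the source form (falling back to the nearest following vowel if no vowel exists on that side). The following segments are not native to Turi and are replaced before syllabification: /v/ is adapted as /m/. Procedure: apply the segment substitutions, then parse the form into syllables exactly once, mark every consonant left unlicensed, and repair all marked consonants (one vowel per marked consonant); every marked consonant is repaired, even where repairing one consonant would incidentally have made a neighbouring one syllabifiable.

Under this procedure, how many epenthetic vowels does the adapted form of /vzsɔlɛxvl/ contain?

After substitution the input is /mzsɔlɛxml/.
The unsyllabifiable consonants are /m/, /z/, /m/, /l/; each receives one epenthetic vowel.

4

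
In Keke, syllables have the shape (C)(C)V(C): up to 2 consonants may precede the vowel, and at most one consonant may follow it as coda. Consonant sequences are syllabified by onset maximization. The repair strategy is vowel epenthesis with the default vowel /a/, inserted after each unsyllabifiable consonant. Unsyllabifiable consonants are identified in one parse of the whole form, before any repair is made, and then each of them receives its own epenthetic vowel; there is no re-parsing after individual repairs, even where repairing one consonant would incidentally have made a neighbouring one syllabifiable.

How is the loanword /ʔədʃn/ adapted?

ʔədʃana

The consonants /ʃ/, /n/ cannot be parsed into a legal (C)(C)V(C) syllable (at most one coda consonant is licensed; onsets may contain at most 2 consonants).
Each unlicensed consonant becomes the onset of a new syllable: /ʃ/ → /ʃa/, /n/ → /na/.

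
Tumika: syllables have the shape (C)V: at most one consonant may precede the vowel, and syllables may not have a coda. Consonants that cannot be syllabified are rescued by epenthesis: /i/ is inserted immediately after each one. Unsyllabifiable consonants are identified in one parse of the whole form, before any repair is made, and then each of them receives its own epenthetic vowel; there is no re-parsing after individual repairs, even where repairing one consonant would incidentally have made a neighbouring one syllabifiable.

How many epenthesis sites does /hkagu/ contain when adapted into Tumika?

1

The unsyllabifiable consonants are /h/; each receives one epenthetic vowel.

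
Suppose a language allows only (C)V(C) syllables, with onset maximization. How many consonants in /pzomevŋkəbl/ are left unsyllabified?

3

The consonants /p/, /ŋ/, /l/ cannot be parsed into a legal (C)V(C) syllable (at most one coda consonant is licensed; onsets are limited to one consonant).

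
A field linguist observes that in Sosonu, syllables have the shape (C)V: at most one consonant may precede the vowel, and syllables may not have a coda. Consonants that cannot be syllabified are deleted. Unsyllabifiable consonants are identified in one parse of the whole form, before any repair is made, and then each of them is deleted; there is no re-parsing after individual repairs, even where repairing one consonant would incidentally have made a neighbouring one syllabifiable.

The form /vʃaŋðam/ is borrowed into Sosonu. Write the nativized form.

ʃaða

Under (C)V, the unsyllabifiable consonants are /v/, /ŋ/, /m/ (no codas are permitted; onsets are limited to one consonant).
Each unlicensed consonant is deleted: /v/, /ŋ/, /m/.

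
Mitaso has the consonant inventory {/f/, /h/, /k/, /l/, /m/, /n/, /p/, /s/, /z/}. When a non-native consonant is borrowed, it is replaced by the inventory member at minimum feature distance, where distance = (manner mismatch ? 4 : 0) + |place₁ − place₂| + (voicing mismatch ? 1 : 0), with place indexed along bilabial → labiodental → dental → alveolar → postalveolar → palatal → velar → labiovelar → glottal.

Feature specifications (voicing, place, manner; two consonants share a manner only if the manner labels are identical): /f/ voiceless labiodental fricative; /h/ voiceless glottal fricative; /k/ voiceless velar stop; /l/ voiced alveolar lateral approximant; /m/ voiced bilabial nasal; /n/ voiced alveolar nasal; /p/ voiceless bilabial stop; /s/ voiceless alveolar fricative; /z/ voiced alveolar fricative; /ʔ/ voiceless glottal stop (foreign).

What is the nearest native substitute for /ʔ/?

/k/ is closest: same manner (stop), place distance 2 (glottal→velar), same voicing; total 2. Next closest is /h/ at distance 4.

k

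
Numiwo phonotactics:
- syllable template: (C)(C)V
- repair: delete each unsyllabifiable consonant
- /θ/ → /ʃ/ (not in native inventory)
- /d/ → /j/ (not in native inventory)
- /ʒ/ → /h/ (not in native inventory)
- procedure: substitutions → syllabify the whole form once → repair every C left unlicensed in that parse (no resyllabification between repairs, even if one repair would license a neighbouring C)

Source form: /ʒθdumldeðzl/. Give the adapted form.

ʃjulje

Substitution: /ʒ/ → /h/, /θ/ → /ʃ/, /d/ → /j/, giving /hʃjumljeðzl/.
The consonants /h/, /m/, /ð/, /z/, /l/ cannot be parsed into a legal (C)(C)V syllable (no codas are permitted; onsets may contain at most 2 consonants).
Each unlicensed consonant is deleted: /h/, /m/, /ð/, /z/, /l/.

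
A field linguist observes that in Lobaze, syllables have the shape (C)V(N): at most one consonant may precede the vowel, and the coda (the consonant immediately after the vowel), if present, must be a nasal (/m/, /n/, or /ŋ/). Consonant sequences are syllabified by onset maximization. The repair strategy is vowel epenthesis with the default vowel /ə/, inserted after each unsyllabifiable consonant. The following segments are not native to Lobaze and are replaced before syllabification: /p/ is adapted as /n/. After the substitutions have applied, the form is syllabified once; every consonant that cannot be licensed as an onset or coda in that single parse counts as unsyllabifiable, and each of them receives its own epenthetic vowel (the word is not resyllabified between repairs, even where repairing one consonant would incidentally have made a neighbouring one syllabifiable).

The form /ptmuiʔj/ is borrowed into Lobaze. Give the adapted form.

nətəmuiʔəjə

Substitution: /p/ → /n/, giving /ntmuiʔj/.
The consonants /n/, /t/, /ʔ/, /j/ cannot be parsed into a legal (C)V(N) syllable (only a nasal (/m/, /n/, or /ŋ/) is licensed in coda position; onsets are limited to one consonant).
Inserting the epenthetic vowel yields /n/ → /nə/, /t/ → /tə/, /ʔ/ → /ʔə/, /j/ → /jə/.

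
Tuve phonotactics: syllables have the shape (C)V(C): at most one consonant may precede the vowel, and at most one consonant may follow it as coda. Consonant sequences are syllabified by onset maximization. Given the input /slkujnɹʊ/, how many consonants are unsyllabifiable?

3

Under (C)V(C), the unsyllabifiable consonants are /s/, /l/, /n/ (at most one coda consonant is licensed; onsets are limited to one consonant).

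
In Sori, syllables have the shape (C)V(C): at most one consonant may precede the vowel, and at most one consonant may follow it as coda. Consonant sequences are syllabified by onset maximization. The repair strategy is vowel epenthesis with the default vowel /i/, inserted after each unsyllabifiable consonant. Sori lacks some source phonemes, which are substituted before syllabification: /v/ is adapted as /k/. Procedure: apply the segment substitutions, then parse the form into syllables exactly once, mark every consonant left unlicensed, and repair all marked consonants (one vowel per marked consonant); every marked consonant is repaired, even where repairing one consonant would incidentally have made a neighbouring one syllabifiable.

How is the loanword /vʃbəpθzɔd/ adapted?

kiʃibəpθizɔd

Substitution: /v/ → /k/, giving /kʃbəpθzɔd/.
Under (C)V(C), the unsyllabifiable consonants are /k/, /ʃ/, /θ/ (at most one coda consonant is licensed; onsets are limited to one consonant).
Each unlicensed consonant becomes the onset of a new syllable: /k/ → /ki/, /ʃ/ → /ʃi/, /θ/ → /θi/.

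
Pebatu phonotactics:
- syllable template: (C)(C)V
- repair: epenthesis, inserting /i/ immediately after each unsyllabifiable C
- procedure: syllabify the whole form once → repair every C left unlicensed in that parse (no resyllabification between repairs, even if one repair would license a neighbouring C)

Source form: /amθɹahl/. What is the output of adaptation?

amiθɹahili

The consonants /m/, /h/, /l/ cannot be parsed into a legal (C)(C)V syllable (no codas are permitted; onsets may contain at most 2 consonants).
Epenthesis after each stranded consonant: /m/ → /mi/, /h/ → /hi/, /l/ → /li/.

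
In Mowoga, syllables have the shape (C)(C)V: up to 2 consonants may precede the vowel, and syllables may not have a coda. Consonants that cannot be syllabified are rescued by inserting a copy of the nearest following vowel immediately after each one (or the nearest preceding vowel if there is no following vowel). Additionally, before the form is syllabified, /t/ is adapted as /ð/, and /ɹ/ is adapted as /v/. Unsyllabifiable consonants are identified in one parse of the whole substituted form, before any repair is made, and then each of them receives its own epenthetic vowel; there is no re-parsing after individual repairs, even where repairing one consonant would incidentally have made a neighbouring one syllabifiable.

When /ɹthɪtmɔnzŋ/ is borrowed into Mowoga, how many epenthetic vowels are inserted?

4

After substitution the input is /vðhɪðmɔnzŋ/.
The unsyllabifiable consonants are /v/, /n/, /z/, /ŋ/; each receives one epenthetic vowel.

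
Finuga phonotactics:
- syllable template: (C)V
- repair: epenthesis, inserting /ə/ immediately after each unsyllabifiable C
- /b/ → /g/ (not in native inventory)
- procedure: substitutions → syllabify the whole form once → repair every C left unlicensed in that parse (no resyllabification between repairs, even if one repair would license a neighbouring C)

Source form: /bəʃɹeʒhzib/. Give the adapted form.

gəʃəɹeʒəhəzigə

Substitution: /b/ → /g/, giving /gəʃɹeʒhzig/.
Under (C)V, the unsyllabifiable consonants are /ʃ/, /ʒ/, /h/, /g/ (no codas are permitted; onsets are limited to one consonant).
Epenthesis after each stranded consonant: /ʃ/ → /ʃə/, /ʒ/ → /ʒə/, /h/ → /hə/, /g/ → /gə/.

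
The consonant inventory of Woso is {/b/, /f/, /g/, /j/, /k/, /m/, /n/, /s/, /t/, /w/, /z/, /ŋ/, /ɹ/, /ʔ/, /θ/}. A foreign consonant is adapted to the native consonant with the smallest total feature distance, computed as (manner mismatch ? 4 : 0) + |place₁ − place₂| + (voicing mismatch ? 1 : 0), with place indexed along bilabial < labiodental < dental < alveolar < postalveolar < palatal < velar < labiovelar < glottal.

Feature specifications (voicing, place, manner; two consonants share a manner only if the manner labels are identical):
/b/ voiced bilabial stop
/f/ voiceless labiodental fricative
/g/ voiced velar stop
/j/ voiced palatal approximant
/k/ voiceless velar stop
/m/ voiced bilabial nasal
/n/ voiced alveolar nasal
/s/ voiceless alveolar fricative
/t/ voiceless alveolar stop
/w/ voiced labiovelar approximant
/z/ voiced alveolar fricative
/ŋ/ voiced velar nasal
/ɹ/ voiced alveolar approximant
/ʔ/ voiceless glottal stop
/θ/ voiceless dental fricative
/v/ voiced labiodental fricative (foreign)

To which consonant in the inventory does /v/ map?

f

/f/ is closest: same manner (fricative), place distance 0 (labiodental→labiodental), voicing differs (+1); total 1. Next closest is /z/ at distance 2.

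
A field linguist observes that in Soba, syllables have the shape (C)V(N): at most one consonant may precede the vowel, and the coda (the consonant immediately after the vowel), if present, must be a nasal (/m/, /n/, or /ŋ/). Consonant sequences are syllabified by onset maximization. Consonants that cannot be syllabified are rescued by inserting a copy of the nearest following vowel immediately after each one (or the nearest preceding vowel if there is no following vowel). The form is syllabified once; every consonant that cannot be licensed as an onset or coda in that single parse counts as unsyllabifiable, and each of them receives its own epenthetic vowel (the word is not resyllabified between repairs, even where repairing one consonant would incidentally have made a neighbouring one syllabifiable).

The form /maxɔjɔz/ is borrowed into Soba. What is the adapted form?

Under (C)V(N), the unsyllabifiable consonants are /z/ (only a nasal (/m/, /n/, or /ŋ/) is licensed in coda position; onsets are limited to one consonant).
Inserting the epenthetic vowel yields /z/ → /zɔ/.

maxɔjɔzɔ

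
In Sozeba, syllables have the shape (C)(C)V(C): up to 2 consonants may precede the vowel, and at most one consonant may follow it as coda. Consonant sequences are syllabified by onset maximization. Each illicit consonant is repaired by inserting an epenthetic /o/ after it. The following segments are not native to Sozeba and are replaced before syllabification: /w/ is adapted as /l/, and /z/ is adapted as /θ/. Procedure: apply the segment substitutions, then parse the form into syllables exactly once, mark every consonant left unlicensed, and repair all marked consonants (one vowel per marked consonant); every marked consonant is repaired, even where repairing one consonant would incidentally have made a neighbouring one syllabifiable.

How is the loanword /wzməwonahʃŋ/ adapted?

Substitution: /w/ → /l/, /z/ → /θ/, giving /lθməlonahʃŋ/.
The consonants /l/, /ʃ/, /ŋ/ cannot be parsed into a legal (C)(C)V(C) syllable (at most one coda consonant is licensed; onsets may contain at most 2 consonants).
Each unlicensed consonant becomes the onset of a new syllable: /l/ → /lo/, /ʃ/ → /ʃo/, /ŋ/ → /ŋo/.

loθməlonahʃoŋo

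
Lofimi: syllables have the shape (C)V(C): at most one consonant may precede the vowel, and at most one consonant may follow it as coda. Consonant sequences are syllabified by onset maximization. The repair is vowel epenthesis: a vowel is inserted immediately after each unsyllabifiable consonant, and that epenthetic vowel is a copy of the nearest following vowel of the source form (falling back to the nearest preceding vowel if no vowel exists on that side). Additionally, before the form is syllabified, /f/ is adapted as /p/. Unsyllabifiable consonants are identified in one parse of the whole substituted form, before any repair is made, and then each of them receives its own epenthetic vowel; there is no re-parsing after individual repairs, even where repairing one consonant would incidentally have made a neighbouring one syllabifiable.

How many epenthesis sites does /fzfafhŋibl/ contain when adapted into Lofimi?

After substitution the input is /pzpaphŋibl/.
The unsyllabifiable consonants are /p/, /z/, /h/, /l/; each receives one epenthetic vowel.

4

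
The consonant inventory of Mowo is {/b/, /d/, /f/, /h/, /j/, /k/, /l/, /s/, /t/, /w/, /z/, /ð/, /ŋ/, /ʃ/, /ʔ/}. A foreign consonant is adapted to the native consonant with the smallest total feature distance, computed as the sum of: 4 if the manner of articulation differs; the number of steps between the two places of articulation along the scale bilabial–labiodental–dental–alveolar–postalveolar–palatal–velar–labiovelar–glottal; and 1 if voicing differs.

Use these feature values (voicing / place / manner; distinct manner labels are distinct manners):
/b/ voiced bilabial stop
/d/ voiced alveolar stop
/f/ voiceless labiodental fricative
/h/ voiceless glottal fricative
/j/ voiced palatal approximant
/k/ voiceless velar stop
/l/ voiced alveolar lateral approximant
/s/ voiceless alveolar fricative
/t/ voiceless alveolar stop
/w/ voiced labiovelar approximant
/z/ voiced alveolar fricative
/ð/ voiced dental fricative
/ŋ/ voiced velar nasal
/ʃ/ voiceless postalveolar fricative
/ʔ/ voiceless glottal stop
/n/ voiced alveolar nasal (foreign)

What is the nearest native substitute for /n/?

ŋ

/ŋ/ is closest: same manner (nasal), place distance 3 (alveolar→velar), same voicing; total 3. Next closest is /d/ at distance 4.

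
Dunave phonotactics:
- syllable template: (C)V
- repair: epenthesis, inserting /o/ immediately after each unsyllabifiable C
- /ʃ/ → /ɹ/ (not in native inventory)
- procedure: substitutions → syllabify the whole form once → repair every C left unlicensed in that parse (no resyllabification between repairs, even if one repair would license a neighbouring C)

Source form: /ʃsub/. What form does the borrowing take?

Substitution: /ʃ/ → /ɹ/, giving /ɹsub/.
The consonants /ɹ/, /b/ cannot be parsed into a legal (C)V syllable (no codas are permitted; onsets are limited to one consonant).
Each unlicensed consonant becomes the onset of a new syllable: /ɹ/ → /ɹo/, /b/ → /bo/.

ɹosubo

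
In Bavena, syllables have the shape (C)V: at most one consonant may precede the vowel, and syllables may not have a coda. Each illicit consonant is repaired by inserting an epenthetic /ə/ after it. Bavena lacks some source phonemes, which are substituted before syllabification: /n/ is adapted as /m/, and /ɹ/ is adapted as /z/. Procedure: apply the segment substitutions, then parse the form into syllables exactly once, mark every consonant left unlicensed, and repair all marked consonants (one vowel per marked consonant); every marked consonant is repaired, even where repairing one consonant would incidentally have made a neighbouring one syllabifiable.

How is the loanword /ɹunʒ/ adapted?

zuməʒə

Substitution: /ɹ/ → /z/, /n/ → /m/, giving /zumʒ/.
The consonants /m/, /ʒ/ cannot be parsed into a legal (C)V syllable (no codas are permitted; onsets are limited to one consonant).
Each unlicensed consonant becomes the onset of a new syllable: /m/ → /mə/, /ʒ/ → /ʒə/.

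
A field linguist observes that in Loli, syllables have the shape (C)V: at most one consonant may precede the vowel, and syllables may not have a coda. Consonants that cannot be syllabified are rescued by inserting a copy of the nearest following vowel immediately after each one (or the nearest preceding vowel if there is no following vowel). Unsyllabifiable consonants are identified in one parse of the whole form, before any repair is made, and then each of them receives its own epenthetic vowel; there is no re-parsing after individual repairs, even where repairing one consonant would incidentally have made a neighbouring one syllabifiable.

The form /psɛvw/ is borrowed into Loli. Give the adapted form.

pɛsɛvɛwɛ

The consonants /p/, /v/, /w/ cannot be parsed into a legal (C)V syllable (no codas are permitted; onsets are limited to one consonant).
Inserting the epenthetic vowel yields /p/ → /pɛ/, /v/ → /vɛ/, /w/ → /wɛ/.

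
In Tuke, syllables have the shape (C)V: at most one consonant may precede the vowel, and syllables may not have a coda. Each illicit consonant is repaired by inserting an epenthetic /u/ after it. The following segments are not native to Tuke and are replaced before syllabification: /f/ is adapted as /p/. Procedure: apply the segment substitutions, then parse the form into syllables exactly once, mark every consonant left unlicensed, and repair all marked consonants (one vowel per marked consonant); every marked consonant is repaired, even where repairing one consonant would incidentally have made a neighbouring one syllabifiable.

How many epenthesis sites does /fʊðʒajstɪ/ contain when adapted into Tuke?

3

After substitution the input is /pʊðʒajstɪ/.
The unsyllabifiable consonants are /ð/, /j/, /s/; each receives one epenthetic vowel.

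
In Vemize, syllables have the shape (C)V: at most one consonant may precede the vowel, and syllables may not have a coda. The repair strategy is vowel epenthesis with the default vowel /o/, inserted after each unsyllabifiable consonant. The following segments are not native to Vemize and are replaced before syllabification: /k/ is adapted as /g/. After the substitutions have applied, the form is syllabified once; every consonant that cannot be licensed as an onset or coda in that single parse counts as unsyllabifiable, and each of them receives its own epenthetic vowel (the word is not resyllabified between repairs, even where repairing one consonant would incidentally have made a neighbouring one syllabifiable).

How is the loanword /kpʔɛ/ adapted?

gopoʔɛ

Substitution: /k/ → /g/, giving /gpʔɛ/.
The consonants /g/, /p/ cannot be parsed into a legal (C)V syllable (no codas are permitted; onsets are limited to one consonant).
Epenthesis after each stranded consonant: /g/ → /go/, /p/ → /po/.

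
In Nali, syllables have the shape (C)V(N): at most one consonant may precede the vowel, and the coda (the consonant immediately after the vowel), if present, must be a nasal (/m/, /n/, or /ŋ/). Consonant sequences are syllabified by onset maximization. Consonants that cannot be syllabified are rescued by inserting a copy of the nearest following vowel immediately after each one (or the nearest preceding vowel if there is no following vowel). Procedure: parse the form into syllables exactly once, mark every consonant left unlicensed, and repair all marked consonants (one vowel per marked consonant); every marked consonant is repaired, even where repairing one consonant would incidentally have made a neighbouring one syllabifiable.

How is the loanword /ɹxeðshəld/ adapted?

Under (C)V(N), the unsyllabifiable consonants are /ɹ/, /ð/, /s/, /l/, /d/ (only a nasal (/m/, /n/, or /ŋ/) is licensed in coda position; onsets are limited to one consonant).
Inserting the epenthetic vowel yields /ɹ/ → /ɹe/, /ð/ → /ðə/, /s/ → /sə/, /l/ → /lə/, /d/ → /də/.

ɹexeðəsəhələdə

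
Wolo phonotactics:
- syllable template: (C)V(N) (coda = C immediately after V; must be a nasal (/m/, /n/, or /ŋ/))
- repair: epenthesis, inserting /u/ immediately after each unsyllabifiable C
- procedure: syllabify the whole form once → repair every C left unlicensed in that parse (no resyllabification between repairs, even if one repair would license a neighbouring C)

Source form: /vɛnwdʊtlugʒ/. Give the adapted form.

Under (C)V(N), the unsyllabifiable consonants are /w/, /t/, /g/, /ʒ/ (only a nasal (/m/, /n/, or /ŋ/) is licensed in coda position; onsets are limited to one consonant).
Inserting the epenthetic vowel yields /w/ → /wu/, /t/ → /tu/, /g/ → /gu/, /ʒ/ → /ʒu/.

vɛnwudʊtuluguʒu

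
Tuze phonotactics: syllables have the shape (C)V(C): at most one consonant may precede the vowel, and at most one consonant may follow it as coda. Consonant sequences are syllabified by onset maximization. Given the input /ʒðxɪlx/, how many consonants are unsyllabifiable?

3

Under (C)V(C), the unsyllabifiable consonants are /ʒ/, /ð/, /x/ (at most one coda consonant is licensed; onsets are limited to one consonant).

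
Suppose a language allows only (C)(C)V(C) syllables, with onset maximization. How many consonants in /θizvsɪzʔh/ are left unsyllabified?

2

The consonants /ʔ/, /h/ cannot be parsed into a legal (C)(C)V(C) syllable (at most one coda consonant is licensed; onsets may contain at most 2 consonants).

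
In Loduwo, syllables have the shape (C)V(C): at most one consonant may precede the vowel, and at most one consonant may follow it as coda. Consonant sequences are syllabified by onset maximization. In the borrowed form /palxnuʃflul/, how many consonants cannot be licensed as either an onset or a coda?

2

The consonants /x/, /f/ cannot be parsed into a legal (C)V(C) syllable (at most one coda consonant is licensed; onsets are limited to one consonant).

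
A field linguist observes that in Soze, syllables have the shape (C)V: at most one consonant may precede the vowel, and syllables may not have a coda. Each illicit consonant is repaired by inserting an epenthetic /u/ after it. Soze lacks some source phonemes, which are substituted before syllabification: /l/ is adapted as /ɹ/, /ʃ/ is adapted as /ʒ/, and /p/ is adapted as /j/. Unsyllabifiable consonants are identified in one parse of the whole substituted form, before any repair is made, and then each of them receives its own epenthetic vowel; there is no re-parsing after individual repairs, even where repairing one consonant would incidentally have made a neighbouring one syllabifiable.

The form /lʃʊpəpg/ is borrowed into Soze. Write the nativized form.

ɹuʒʊjəjugu

Substitution: /l/ → /ɹ/, /ʃ/ → /ʒ/, /p/ → /j/, giving /ɹʒʊjəjg/.
Syllabifying with onset maximization leaves /ɹ/, /j/, /g/ stranded (no codas are permitted; onsets are limited to one consonant).
Epenthesis after each stranded consonant: /ɹ/ → /ɹu/, /j/ → /ju/, /g/ → /gu/.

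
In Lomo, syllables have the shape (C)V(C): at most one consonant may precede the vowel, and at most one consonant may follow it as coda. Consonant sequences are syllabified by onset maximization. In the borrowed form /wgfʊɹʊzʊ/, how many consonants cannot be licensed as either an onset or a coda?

2

Syllabifying with onset maximization leaves /w/, /g/ stranded (at most one coda consonant is licensed; onsets are limited to one consonant).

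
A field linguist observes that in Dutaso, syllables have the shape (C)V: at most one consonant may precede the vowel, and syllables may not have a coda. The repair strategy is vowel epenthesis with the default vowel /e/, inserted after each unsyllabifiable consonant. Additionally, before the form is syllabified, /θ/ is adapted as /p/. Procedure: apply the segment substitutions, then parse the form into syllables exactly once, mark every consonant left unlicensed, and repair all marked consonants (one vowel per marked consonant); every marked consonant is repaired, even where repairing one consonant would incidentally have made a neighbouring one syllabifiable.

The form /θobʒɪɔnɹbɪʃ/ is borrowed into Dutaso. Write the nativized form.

Substitution: /θ/ → /p/, giving /pobʒɪɔnɹbɪʃ/.
Syllabifying with onset maximization leaves /b/, /n/, /ɹ/, /ʃ/ stranded (no codas are permitted; onsets are limited to one consonant).
Inserting the epenthetic vowel yields /b/ → /be/, /n/ → /ne/, /ɹ/ → /ɹe/, /ʃ/ → /ʃe/.

pobeʒɪɔneɹebɪʃe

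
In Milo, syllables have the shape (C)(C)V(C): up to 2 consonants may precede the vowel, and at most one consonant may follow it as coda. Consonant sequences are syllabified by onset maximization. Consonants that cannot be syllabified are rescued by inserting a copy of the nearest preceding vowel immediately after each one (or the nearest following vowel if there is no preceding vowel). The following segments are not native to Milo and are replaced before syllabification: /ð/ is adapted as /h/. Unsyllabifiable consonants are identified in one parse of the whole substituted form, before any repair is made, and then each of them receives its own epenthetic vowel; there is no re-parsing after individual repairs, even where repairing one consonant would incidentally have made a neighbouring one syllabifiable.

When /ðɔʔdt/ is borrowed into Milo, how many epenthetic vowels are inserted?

2

After substitution the input is /hɔʔdt/.
The unsyllabifiable consonants are /d/, /t/; each receives one epenthetic vowel.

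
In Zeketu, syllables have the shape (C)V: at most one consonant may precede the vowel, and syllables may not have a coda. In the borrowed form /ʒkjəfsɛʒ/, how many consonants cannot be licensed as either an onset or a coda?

4

Syllabifying with onset maximization leaves /ʒ/, /k/, /f/, /ʒ/ stranded (no codas are permitted; onsets are limited to one consonant).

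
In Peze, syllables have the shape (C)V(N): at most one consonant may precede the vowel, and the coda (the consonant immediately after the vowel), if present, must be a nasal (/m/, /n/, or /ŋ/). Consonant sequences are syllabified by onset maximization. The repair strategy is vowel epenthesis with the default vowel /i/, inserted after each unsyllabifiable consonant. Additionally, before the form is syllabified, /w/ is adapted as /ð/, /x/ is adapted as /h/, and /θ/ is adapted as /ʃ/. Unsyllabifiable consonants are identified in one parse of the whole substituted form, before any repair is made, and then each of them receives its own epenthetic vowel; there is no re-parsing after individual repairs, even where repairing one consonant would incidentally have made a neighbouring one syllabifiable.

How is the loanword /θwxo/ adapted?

ʃiðiho

Substitution: /θ/ → /ʃ/, /w/ → /ð/, /x/ → /h/, giving /ʃðho/.
Syllabifying with onset maximization leaves /ʃ/, /ð/ stranded (only a nasal (/m/, /n/, or /ŋ/) is licensed in coda position; onsets are limited to one consonant).
Each unlicensed consonant becomes the onset of a new syllable: /ʃ/ → /ʃi/, /ð/ → /ði/.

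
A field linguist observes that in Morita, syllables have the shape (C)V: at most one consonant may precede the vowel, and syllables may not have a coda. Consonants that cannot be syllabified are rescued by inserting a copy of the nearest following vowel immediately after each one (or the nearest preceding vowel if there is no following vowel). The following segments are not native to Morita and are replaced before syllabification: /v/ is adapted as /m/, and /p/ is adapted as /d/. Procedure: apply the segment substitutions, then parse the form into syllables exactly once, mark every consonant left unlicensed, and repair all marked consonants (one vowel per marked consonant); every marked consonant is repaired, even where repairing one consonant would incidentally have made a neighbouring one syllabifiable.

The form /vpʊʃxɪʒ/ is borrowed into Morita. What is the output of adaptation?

mʊdʊʃɪxɪʒɪ

Substitution: /v/ → /m/, /p/ → /d/, giving /mdʊʃxɪʒ/.
The consonants /m/, /ʃ/, /ʒ/ cannot be parsed into a legal (C)V syllable (no codas are permitted; onsets are limited to one consonant).
Epenthesis after each stranded consonant: /m/ → /mʊ/, /ʃ/ → /ʃɪ/, /ʒ/ → /ʒɪ/.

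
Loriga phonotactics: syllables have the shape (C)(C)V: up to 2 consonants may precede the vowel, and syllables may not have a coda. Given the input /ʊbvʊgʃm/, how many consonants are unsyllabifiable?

Under (C)(C)V, the unsyllabifiable consonants are /g/, /ʃ/, /m/ (no codas are permitted; onsets may contain at most 2 consonants).

3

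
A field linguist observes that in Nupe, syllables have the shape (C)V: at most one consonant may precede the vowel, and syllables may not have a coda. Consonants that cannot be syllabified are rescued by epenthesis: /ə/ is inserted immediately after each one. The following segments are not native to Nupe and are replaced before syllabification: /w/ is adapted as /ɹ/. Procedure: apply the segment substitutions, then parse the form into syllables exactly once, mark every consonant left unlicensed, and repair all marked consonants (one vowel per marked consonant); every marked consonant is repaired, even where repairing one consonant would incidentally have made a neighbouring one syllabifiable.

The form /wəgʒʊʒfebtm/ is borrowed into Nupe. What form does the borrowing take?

ɹəgəʒʊʒəfebətəmə

Substitution: /w/ → /ɹ/, giving /ɹəgʒʊʒfebtm/.
Syllabifying with onset maximization leaves /g/, /ʒ/, /b/, /t/, /m/ stranded (no codas are permitted; onsets are limited to one consonant).
Epenthesis after each stranded consonant: /g/ → /gə/, /ʒ/ → /ʒə/, /b/ → /bə/, /t/ → /tə/, /m/ → /mə/.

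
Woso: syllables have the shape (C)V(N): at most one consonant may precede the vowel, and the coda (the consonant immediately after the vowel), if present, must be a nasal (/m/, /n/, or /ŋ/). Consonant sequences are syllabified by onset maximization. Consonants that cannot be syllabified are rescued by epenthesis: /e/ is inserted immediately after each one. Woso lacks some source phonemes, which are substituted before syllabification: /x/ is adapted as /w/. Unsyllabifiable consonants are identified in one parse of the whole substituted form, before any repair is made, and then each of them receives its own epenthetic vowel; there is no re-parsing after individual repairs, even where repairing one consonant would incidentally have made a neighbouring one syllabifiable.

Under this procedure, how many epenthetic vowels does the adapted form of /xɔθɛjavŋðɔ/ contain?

After substitution the input is /wɔθɛjavŋðɔ/.
The unsyllabifiable consonants are /v/, /ŋ/; each receives one epenthetic vowel.

2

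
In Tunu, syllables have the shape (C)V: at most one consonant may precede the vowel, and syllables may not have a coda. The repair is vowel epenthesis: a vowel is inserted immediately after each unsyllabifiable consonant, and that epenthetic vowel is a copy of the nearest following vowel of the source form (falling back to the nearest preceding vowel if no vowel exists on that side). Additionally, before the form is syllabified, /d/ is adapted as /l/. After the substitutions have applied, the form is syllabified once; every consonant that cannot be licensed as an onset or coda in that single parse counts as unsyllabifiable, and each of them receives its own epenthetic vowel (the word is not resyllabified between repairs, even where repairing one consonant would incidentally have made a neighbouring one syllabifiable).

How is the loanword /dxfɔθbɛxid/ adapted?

Substitution: /d/ → /l/, giving /lxfɔθbɛxil/.
Under (C)V, the unsyllabifiable consonants are /l/, /x/, /θ/, /l/ (no codas are permitted; onsets are limited to one consonant).
Epenthesis after each stranded consonant: /l/ → /lɔ/, /x/ → /xɔ/, /θ/ → /θɛ/, /l/ → /li/.

lɔxɔfɔθɛbɛxili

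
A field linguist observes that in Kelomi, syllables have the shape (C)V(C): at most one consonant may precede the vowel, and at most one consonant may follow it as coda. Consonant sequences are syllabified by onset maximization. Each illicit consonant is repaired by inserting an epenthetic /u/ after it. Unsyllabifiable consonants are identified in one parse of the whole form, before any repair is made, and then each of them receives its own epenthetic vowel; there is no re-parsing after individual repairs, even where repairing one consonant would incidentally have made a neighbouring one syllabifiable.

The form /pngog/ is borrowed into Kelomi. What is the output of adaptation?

Syllabifying with onset maximization leaves /p/, /n/ stranded (at most one coda consonant is licensed; onsets are limited to one consonant).
Each unlicensed consonant becomes the onset of a new syllable: /p/ → /pu/, /n/ → /nu/.

punugog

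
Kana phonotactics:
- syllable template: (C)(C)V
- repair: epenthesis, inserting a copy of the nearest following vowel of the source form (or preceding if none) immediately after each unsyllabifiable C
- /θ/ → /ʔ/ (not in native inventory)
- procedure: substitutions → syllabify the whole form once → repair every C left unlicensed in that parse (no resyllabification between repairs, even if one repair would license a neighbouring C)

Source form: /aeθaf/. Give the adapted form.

Substitution: /θ/ → /ʔ/, giving /aeʔaf/.
Under (C)(C)V, the unsyllabifiable consonants are /f/ (no codas are permitted; onsets may contain at most 2 consonants).
Inserting the epenthetic vowel yields /f/ → /fa/.

aeʔafa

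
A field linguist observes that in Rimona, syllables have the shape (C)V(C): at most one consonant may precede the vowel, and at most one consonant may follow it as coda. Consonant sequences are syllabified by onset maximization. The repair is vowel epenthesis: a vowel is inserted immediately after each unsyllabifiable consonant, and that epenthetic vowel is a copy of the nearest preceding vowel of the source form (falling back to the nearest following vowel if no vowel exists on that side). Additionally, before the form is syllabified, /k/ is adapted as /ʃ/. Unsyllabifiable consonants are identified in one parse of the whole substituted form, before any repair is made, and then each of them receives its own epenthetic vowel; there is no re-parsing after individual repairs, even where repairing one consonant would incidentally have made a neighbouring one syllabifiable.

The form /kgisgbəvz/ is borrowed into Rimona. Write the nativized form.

ʃigisgibəvzə

Substitution: /k/ → /ʃ/, giving /ʃgisgbəvz/.
The consonants /ʃ/, /g/, /z/ cannot be parsed into a legal (C)V(C) syllable (at most one coda consonant is licensed; onsets are limited to one consonant).
Inserting the epenthetic vowel yields /ʃ/ → /ʃi/, /g/ → /gi/, /z/ → /zə/.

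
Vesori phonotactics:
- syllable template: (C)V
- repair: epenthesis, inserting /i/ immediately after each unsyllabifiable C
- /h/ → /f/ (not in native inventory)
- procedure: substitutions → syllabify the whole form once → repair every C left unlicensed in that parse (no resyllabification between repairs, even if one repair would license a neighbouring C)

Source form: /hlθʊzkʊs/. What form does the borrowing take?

filiθʊzikʊsi

Substitution: /h/ → /f/, giving /flθʊzkʊs/.
The consonants /f/, /l/, /z/, /s/ cannot be parsed into a legal (C)V syllable (no codas are permitted; onsets are limited to one consonant).
Each unlicensed consonant becomes the onset of a new syllable: /f/ → /fi/, /l/ → /li/, /z/ → /zi/, /s/ → /si/.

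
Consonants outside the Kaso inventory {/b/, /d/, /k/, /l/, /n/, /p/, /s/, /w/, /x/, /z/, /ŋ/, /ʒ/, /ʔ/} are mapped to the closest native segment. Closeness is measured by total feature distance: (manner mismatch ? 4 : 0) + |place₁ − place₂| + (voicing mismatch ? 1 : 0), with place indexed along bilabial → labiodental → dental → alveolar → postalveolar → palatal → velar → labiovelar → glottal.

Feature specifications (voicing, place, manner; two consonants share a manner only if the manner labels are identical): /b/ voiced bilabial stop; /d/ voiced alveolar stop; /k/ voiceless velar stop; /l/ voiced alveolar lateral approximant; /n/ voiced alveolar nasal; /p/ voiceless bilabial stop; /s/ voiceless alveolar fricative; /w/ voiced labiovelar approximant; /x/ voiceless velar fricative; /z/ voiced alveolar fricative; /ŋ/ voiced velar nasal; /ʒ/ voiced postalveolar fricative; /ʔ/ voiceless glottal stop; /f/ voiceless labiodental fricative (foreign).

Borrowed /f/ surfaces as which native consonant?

/s/ is closest: same manner (fricative), place distance 2 (labiodental→alveolar), same voicing; total 2. Next closest is /z/ at distance 3.

s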